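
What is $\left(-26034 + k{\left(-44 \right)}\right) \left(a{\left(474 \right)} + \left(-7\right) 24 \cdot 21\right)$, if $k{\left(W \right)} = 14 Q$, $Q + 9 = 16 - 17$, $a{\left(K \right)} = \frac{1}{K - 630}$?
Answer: $\frac{7202679103}{78} \approx 9.2342 \cdot 10^{7}$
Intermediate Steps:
$a{\left(K \right)} = \frac{1}{-630 + K}$
$Q = -10$ ($Q = -9 + \left(16 - 17\right) = -9 - 1 = -10$)
$k{\left(W \right)} = -140$ ($k{\left(W \right)} = 14 \left(-10\right) = -140$)
$\left(-26034 + k{\left(-44 \right)}\right) \left(a{\left(474 \right)} + \left(-7\right) 24 \cdot 21\right) = \left(-26034 - 140\right) \left(\frac{1}{-630 + 474} + \left(-7\right) 24 \cdot 21\right) = - 26174 \left(\frac{1}{-156} - 3528\right) = - 26174 \left(- \frac{1}{156} - 3528\right) = \left(-26174\right) \left(- \frac{550369}{156}\right) = \frac{7202679103}{78}$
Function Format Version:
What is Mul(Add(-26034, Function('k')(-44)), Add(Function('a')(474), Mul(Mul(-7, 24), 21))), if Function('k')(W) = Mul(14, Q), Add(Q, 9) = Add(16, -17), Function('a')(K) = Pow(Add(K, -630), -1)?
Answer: Rational(7202679103, 78) ≈ 9.2342e+7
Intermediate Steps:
Function('a')(K) = Pow(Add(-630, K), -1)
Q = -10 (Q = Add(-9, Add(16, -17)) = Add(-9, -1) = -10)
Function('k')(W) = -140 (Function('k')(W) = Mul(14, -10) = -140)
Mul(Add(-26034, Function('k')(-44)), Add(Function('a')(474), Mul(Mul(-7, 24), 21))) = Mul(Add(-26034, -140), Add(Pow(Add(-630, 474), -1), Mul(Mul(-7, 24), 21))) = Mul(-26174, Add(Pow(-156, -1), Mul(-168, 21))) = Mul(-26174, Add(Rational(-1, 156), -3528)) = Mul(-26174, Rational(-550369, 156)) = Rational(7202679103, 78)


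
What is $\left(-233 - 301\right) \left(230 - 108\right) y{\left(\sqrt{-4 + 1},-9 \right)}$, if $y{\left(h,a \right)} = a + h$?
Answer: $586332 - 65148 i \sqrt{3} \approx 5.8633 \cdot 10^{5} - 1.1284 \cdot 10^{5} i$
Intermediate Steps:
$\left(-233 - 301\right) \left(230 - 108\right) y{\left(\sqrt{-4 + 1},-9 \right)} = \left(-233 - 301\right) \left(230 - 108\right) \left(-9 + \sqrt{-4 + 1}\right) = \left(-534\right) 122 \left(-9 + \sqrt{-3}\right) = - 65148 \left(-9 + i \sqrt{3}\right) = 586332 - 65148 i \sqrt{3}$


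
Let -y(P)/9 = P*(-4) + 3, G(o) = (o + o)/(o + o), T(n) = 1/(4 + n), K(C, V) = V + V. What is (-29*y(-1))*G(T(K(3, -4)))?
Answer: 1827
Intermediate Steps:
K(C, V) = 2*V
G(o) = 1 (G(o) = (2*o)/((2*o)) = (2*o)*(1/(2*o)) = 1)
y(P) = -27 + 36*P (y(P) = -9*(P*(-4) + 3) = -9*(-4*P + 3) = -9*(3 - 4*P) = -27 + 36*P)
(-29*y(-1))*G(T(K(3, -4))) = -29*(-27 + 36*(-1))*1 = -29*(-27 - 36)*1 = -29*(-63)*1 = 1827*1 = 1827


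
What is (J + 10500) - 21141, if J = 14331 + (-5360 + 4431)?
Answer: 2761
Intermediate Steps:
J = 13402 (J = 14331 - 929 = 13402)
(J + 10500) - 21141 = (13402 + 10500) - 21141 = 23902 - 21141 = 2761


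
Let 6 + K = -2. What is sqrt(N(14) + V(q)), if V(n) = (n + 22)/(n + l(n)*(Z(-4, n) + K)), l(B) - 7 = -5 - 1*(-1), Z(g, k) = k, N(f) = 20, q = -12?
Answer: sqrt(715)/6 ≈ 4.4566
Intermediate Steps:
K = -8 (K = -6 - 2 = -8)
l(B) = 3 (l(B) = 7 + (-5 - 1*(-1)) = 7 + (-5 + 1) = 7 - 4 = 3)
V(n) = (22 + n)/(-24 + 4*n) (V(n) = (n + 22)/(n + 3*(n - 8)) = (22 + n)/(n + 3*(-8 + n)) = (22 + n)/(n + (-24 + 3*n)) = (22 + n)/(-24 + 4*n))
sqrt(N(14) + V(q)) = sqrt(20 + (22 - 12)/(4*(-6 - 12))) = sqrt(20 + (1/4)*10/(-18)) = sqrt(20 + (1/4)*(-1/18)*10) = sqrt(20 - 5/36) = sqrt(715/36) = sqrt(715)/6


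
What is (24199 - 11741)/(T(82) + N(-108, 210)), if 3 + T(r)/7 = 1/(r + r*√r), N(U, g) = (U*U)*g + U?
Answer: 16619003639707180/3267387093133735247 - 7150892*√82/3267387093133735247 ≈ 0.0050863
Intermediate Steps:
N(U, g) = U + g*U² (N(U, g) = U²*g + U = g*U² + U = U + g*U²)
T(r) = -21 + 7/(r + r^(3/2)) (T(r) = -21 + 7/(r + r*√r) = -21 + 7/(r + r^(3/2)))
(24199 - 11741)/(T(82) + N(-108, 210)) = (24199 - 11741)/(7*(1 - 3*82 - 246*√82)/(82 + 82^(3/2)) - 108*(1 - 108*210)) = 12458/(7*(1 - 246 - 246*√82)/(82 + 82*√82) - 108*(1 - 22680)) = 12458/(7*(1 - 246 - 246*√82)/(82 + 82*√82) - 108*(-22679)) = 12458/(7*(-245 - 246*√82)/(82 + 82*√82) + 2449332) = 12458/(2449332 + 7*(-245 - 246*√82)/(82 + 82*√82))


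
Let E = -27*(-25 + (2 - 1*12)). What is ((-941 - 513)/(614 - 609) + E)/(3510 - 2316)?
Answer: 3271/5970 ≈ 0.54791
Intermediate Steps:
E = 945 (E = -27*(-25 + (2 - 12)) = -27*(-25 - 10) = -27*(-35) = 945)
((-941 - 513)/(614 - 609) + E)/(3510 - 2316) = ((-941 - 513)/(614 - 609) + 945)/(3510 - 2316) = (-1454/5 + 945)/1194 = (-1454*⅕ + 945)*(1/1194) = (-1454/5 + 945)*(1/1194) = (3271/5)*(1/1194) = 3271/5970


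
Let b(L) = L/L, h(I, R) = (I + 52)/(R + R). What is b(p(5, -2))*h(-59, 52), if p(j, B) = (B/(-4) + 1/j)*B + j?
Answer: -7/104 ≈ -0.067308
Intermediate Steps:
h(I, R) = (52 + I)/(2*R) (h(I, R) = (52 + I)/((2*R)) = (52 + I)*(1/(2*R)) = (52 + I)/(2*R))
p(j, B) = j + B*(1/j - B/4) (p(j, B) = (B*(-1/4) + 1/j)*B + j = (-B/4 + 1/j)*B + j = (1/j - B/4)*B + j = B*(1/j - B/4) + j = j + B*(1/j - B/4))
b(L) = 1
b(p(5, -2))*h(-59, 52) = 1*((1/2)*(52 - 59)/52) = 1*((1/2)*(1/52)*(-7)) = 1*(-7/104) = -7/104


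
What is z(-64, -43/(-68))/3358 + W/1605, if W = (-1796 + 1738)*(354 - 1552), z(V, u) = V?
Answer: 116612276/2694795 ≈ 43.273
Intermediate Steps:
W = 69484 (W = -58*(-1198) = 69484)
z(-64, -43/(-68))/3358 + W/1605 = -64/3358 + 69484/1605 = -64*1/3358 + 69484*(1/1605) = -32/1679 + 69484/1605 = 116612276/2694795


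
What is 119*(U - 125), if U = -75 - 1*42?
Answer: -28798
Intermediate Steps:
U = -117 (U = -75 - 42 = -117)
119*(U - 125) = 119*(-117 - 125) = 119*(-242) = -28798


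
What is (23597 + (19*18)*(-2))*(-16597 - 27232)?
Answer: -1004253877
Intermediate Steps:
(23597 + (19*18)*(-2))*(-16597 - 27232) = (23597 + 342*(-2))*(-43829) = (23597 - 684)*(-43829) = 22913*(-43829) = -1004253877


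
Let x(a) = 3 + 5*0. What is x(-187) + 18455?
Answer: 18458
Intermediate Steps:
x(a) = 3 (x(a) = 3 + 0 = 3)
x(-187) + 18455 = 3 + 18455 = 18458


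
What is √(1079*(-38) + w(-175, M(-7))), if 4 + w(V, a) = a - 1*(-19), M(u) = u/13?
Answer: I*√6926894/13 ≈ 202.45*I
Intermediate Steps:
M(u) = u/13 (M(u) = u*(1/13) = u/13)
w(V, a) = 15 + a (w(V, a) = -4 + (a - 1*(-19)) = -4 + (a + 19) = -4 + (19 + a) = 15 + a)
√(1079*(-38) + w(-175, M(-7))) = √(1079*(-38) + (15 + (1/13)*(-7))) = √(-41002 + (15 - 7/13)) = √(-41002 + 188/13) = √(-532838/13) = I*√6926894/13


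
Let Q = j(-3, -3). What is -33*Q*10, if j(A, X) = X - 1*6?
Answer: 2970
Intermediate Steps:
j(A, X) = -6 + X (j(A, X) = X - 6 = -6 + X)
Q = -9 (Q = -6 - 3 = -9)
-33*Q*10 = -33*(-9)*10 = 297*10 = 2970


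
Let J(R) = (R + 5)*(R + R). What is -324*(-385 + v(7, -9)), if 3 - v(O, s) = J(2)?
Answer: 132840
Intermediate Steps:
J(R) = 2*R*(5 + R) (J(R) = (5 + R)*(2*R) = 2*R*(5 + R))
v(O, s) = -25 (v(O, s) = 3 - 2*2*(5 + 2) = 3 - 2*2*7 = 3 - 1*28 = 3 - 28 = -25)
-324*(-385 + v(7, -9)) = -324*(-385 - 25) = -324*(-410) = 132840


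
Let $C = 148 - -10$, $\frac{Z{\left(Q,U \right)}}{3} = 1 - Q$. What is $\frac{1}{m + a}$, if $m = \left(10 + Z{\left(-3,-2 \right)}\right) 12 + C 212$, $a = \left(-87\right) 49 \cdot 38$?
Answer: $- \frac{1}{128234} \approx -7.7982 \cdot 10^{-6}$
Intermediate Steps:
$Z{\left(Q,U \right)} = 3 - 3 Q$ ($Z{\left(Q,U \right)} = 3 \left(1 - Q\right) = 3 - 3 Q$)
$a = -161994$ ($a = \left(-4263\right) 38 = -161994$)
$C = 158$ ($C = 148 + 10 = 158$)
$m = 33760$ ($m = \left(10 + \left(3 - -9\right)\right) 12 + 158 \cdot 212 = \left(10 + \left(3 + 9\right)\right) 12 + 33496 = \left(10 + 12\right) 12 + 33496 = 22 \cdot 12 + 33496 = 264 + 33496 = 33760$)
$\frac{1}{m + a} = \frac{1}{33760 - 161994} = \frac{1}{-128234} = - \frac{1}{128234}$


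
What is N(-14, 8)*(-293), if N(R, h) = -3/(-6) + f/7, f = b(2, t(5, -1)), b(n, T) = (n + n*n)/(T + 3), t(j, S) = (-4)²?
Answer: -42485/266 ≈ -159.72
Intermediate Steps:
t(j, S) = 16
b(n, T) = (n + n²)/(3 + T)
f = 6/19 (f = 2*(1 + 2)/(3 + 16) = 2*3/19 = 2*(1/19)*3 = 6/19 ≈ 0.31579)
N(R, h) = 145/266 (N(R, h) = -3/(-6) + (6/19)/7 = -3*(-⅙) + (6/19)*(⅐) = ½ + 6/133 = 145/266)
N(-14, 8)*(-293) = (145/266)*(-293) = -42485/266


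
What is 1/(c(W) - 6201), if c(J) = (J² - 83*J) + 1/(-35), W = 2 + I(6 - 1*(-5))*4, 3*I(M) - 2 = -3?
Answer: -315/1970614 ≈ -0.00015985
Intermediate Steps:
I(M) = -⅓ (I(M) = ⅔ + (⅓)*(-3) = ⅔ - 1 = -⅓)
W = ⅔ (W = 2 - ⅓*4 = 2 - 4/3 = ⅔ ≈ 0.66667)
c(J) = -1/35 + J² - 83*J (c(J) = (J² - 83*J) - 1/35 = -1/35 + J² - 83*J)
1/(c(W) - 6201) = 1/((-1/35 + (⅔)² - 83*⅔) - 6201) = 1/((-1/35 + 4/9 - 166/3) - 6201) = 1/(-17299/315 - 6201) = 1/(-1970614/315) = -315/1970614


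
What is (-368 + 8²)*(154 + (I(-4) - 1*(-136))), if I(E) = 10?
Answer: -91200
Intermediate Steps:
(-368 + 8²)*(154 + (I(-4) - 1*(-136))) = (-368 + 8²)*(154 + (10 - 1*(-136))) = (-368 + 64)*(154 + (10 + 136)) = -304*(154 + 146) = -304*300 = -91200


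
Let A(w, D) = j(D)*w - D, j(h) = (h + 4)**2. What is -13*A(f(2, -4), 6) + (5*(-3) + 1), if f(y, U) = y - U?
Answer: -7736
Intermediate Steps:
j(h) = (4 + h)**2
A(w, D) = -D + w*(4 + D)**2 (A(w, D) = (4 + D)**2*w - D = w*(4 + D)**2 - D = -D + w*(4 + D)**2)
-13*A(f(2, -4), 6) + (5*(-3) + 1) = -13*(-1*6 + (2 - 1*(-4))*(4 + 6)**2) + (5*(-3) + 1) = -13*(-6 + (2 + 4)*10**2) + (-15 + 1) = -13*(-6 + 6*100) - 14 = -13*(-6 + 600) - 14 = -13*594 - 14 = -7722 - 14 = -7736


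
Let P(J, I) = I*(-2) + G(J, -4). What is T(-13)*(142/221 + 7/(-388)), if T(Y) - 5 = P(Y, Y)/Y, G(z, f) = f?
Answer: 2302607/1114724 ≈ 2.0656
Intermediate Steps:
P(J, I) = -4 - 2*I (P(J, I) = I*(-2) - 4 = -2*I - 4 = -4 - 2*I)
T(Y) = 5 + (-4 - 2*Y)/Y
T(-13)*(142/221 + 7/(-388)) = (3 - 4/(-13))*(142/221 + 7/(-388)) = (3 - 4*(-1/13))*(142*(1/221) + 7*(-1/388)) = (3 + 4/13)*(142/221 - 7/388) = (43/13)*(53549/85748) = 2302607/1114724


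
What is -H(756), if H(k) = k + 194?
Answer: -950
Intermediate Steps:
H(k) = 194 + k
-H(756) = -(194 + 756) = -1*950 = -950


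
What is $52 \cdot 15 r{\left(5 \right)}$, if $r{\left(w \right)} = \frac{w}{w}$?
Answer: $780$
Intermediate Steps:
$r{\left(w \right)} = 1$
$52 \cdot 15 r{\left(5 \right)} = 52 \cdot 15 \cdot 1 = 780 \cdot 1 = 780$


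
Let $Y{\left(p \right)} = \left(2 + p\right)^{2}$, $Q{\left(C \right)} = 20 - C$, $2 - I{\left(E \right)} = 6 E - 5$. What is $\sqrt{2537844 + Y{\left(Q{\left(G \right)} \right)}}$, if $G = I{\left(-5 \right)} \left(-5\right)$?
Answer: $\sqrt{2580693} \approx 1606.5$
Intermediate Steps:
$I{\left(E \right)} = 7 - 6 E$ ($I{\left(E \right)} = 2 - \left(6 E - 5\right) = 2 - \left(-5 + 6 E\right) = 7 - 6 E$)
$G = -185$ ($G = \left(7 - -30\right) \left(-5\right) = \left(7 + 30\right) \left(-5\right) = 37 \left(-5\right) = -185$)
$\sqrt{2537844 + Y{\left(Q{\left(G \right)} \right)}} = \sqrt{2537844 + \left(2 + \left(20 - -185\right)\right)^{2}} = \sqrt{2537844 + \left(2 + \left(20 + 185\right)\right)^{2}} = \sqrt{2537844 + \left(2 + 205\right)^{2}} = \sqrt{2537844 + 207^{2}} = \sqrt{2537844 + 42849} = \sqrt{2580693}$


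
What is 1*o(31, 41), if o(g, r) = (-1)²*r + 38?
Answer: 79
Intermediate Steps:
o(g, r) = 38 + r (o(g, r) = 1*r + 38 = r + 38 = 38 + r)
1*o(31, 41) = 1*(38 + 41) = 1*79 = 79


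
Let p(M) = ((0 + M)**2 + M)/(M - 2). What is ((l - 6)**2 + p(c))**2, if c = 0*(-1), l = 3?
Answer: 81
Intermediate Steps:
c = 0
p(M) = (M + M**2)/(-2 + M) (p(M) = (M**2 + M)/(-2 + M) = (M + M**2)/(-2 + M))
((l - 6)**2 + p(c))**2 = ((3 - 6)**2 + 0*(1 + 0)/(-2 + 0))**2 = ((-3)**2 + 0*1/(-2))**2 = (9 + 0*(-1/2)*1)**2 = (9 + 0)**2 = 9**2 = 81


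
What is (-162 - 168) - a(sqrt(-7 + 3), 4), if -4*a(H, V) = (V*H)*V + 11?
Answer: -1309/4 + 8*I ≈ -327.25 + 8.0*I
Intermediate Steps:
a(H, V) = -11/4 - H*V**2/4 (a(H, V) = -((V*H)*V + 11)/4 = -((H*V)*V + 11)/4 = -(H*V**2 + 11)/4 = -(11 + H*V**2)/4 = -11/4 - H*V**2/4)
(-162 - 168) - a(sqrt(-7 + 3), 4) = (-162 - 168) - (-11/4 - 1/4*sqrt(-7 + 3)*4**2) = -330 - (-11/4 - 1/4*sqrt(-4)*16) = -330 - (-11/4 - 1/4*2*I*16) = -330 - (-11/4 - 8*I) = -330 + (11/4 + 8*I) = -1309/4 + 8*I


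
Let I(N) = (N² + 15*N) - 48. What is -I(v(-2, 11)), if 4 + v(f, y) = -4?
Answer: 104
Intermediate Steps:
v(f, y) = -8 (v(f, y) = -4 - 4 = -8)
I(N) = -48 + N² + 15*N
-I(v(-2, 11)) = -(-48 + (-8)² + 15*(-8)) = -(-48 + 64 - 120) = -1*(-104) = 104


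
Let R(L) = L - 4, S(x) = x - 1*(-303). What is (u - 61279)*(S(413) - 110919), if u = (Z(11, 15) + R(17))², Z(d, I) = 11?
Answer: 6689652709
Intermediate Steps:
S(x) = 303 + x (S(x) = x + 303 = 303 + x)
R(L) = -4 + L
u = 576 (u = (11 + (-4 + 17))² = (11 + 13)² = 24² = 576)
(u - 61279)*(S(413) - 110919) = (576 - 61279)*((303 + 413) - 110919) = -60703*(716 - 110919) = -60703*(-110203) = 6689652709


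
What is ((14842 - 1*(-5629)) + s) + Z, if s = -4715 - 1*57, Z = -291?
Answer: 15408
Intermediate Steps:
s = -4772 (s = -4715 - 57 = -4772)
((14842 - 1*(-5629)) + s) + Z = ((14842 - 1*(-5629)) - 4772) - 291 = ((14842 + 5629) - 4772) - 291 = (20471 - 4772) - 291 = 15699 - 291 = 15408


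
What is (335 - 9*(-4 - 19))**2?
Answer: 293764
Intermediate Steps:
(335 - 9*(-4 - 19))**2 = (335 - 9*(-23))**2 = (335 + 207)**2 = 542**2 = 293764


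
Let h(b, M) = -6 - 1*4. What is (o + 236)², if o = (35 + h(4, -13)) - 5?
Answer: 65536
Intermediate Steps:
h(b, M) = -10 (h(b, M) = -6 - 4 = -10)
o = 20 (o = (35 - 10) - 5 = 25 - 5 = 20)
(o + 236)² = (20 + 236)² = 256² = 65536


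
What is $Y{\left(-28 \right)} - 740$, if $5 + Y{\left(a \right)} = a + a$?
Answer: $-801$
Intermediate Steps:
$Y{\left(a \right)} = -5 + 2 a$ ($Y{\left(a \right)} = -5 + \left(a + a\right) = -5 + 2 a$)
$Y{\left(-28 \right)} - 740 = \left(-5 + 2 \left(-28\right)\right) - 740 = \left(-5 - 56\right) - 740 = -61 - 740 = -801$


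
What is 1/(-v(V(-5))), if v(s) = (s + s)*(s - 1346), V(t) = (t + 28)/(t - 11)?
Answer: -128/495857 ≈ -0.00025814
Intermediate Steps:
V(t) = (28 + t)/(-11 + t)
v(s) = 2*s*(-1346 + s) (v(s) = (2*s)*(-1346 + s) = 2*s*(-1346 + s))
1/(-v(V(-5))) = 1/(-2*(28 - 5)/(-11 - 5)*(-1346 + (28 - 5)/(-11 - 5))) = 1/(-2*23/(-16)*(-1346 + 23/(-16))) = 1/(-2*(-1/16*23)*(-1346 - 1/16*23)) = 1/(-2*(-23)*(-1346 - 23/16)/16) = 1/(-2*(-23)*(-21559)/(16*16)) = 1/(-1*495857/128) = 1/(-495857/128) = -128/495857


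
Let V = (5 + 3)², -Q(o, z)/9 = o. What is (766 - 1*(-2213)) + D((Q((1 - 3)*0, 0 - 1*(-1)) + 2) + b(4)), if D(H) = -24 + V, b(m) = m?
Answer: 3019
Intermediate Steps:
Q(o, z) = -9*o
V = 64 (V = 8² = 64)
D(H) = 40 (D(H) = -24 + 64 = 40)
(766 - 1*(-2213)) + D((Q((1 - 3)*0, 0 - 1*(-1)) + 2) + b(4)) = (766 - 1*(-2213)) + 40 = (766 + 2213) + 40 = 2979 + 40 = 3019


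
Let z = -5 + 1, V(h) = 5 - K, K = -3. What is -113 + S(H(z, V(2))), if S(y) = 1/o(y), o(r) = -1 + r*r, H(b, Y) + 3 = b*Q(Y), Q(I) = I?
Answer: -138311/1224 ≈ -113.00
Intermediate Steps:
V(h) = 8 (V(h) = 5 - 1*(-3) = 5 + 3 = 8)
z = -4
H(b, Y) = -3 + Y*b (H(b, Y) = -3 + b*Y = -3 + Y*b)
o(r) = -1 + r²
S(y) = 1/(-1 + y²)
-113 + S(H(z, V(2))) = -113 + 1/(-1 + (-3 + 8*(-4))²) = -113 + 1/(-1 + (-3 - 32)²) = -113 + 1/(-1 + (-35)²) = -113 + 1/(-1 + 1225) = -113 + 1/1224 = -138311/1224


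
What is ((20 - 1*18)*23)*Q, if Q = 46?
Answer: 2116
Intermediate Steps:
((20 - 1*18)*23)*Q = ((20 - 1*18)*23)*46 = ((20 - 18)*23)*46 = (2*23)*46 = 46*46 = 2116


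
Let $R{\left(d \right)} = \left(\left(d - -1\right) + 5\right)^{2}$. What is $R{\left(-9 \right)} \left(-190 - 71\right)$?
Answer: $-2349$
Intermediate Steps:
$R{\left(d \right)} = \left(6 + d\right)^{2}$ ($R{\left(d \right)} = \left(\left(d + 1\right) + 5\right)^{2} = \left(\left(1 + d\right) + 5\right)^{2} = \left(6 + d\right)^{2}$)
$R{\left(-9 \right)} \left(-190 - 71\right) = \left(6 - 9\right)^{2} \left(-190 - 71\right) = \left(-3\right)^{2} \left(-261\right) = 9 \left(-261\right) = -2349$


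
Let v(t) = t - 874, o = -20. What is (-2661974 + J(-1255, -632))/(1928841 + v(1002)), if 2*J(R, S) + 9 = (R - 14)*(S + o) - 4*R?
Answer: -4491549/3857938 ≈ -1.1642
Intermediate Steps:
v(t) = -874 + t
J(R, S) = -9/2 - 2*R + (-20 + S)*(-14 + R)/2 (J(R, S) = -9/2 + ((R - 14)*(S - 20) - 4*R)/2 = -9/2 + ((-14 + R)*(-20 + S) - 4*R)/2 = -9/2 + ((-20 + S)*(-14 + R) - 4*R)/2 = -9/2 + (-4*R + (-20 + S)*(-14 + R))/2 = -9/2 + (-2*R + (-20 + S)*(-14 + R)/2) = -9/2 - 2*R + (-20 + S)*(-14 + R)/2)
(-2661974 + J(-1255, -632))/(1928841 + v(1002)) = (-2661974 + (271/2 - 12*(-1255) - 7*(-632) + (1/2)*(-1255)*(-632)))/(1928841 + (-874 + 1002)) = (-2661974 + (271/2 + 15060 + 4424 + 396580))/(1928841 + 128) = (-2661974 + 832399/2)/1928969 = -4491549/2*1/1928969 = -4491549/3857938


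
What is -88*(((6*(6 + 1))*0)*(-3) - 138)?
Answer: 12144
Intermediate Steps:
-88*(((6*(6 + 1))*0)*(-3) - 138) = -88*(((6*7)*0)*(-3) - 138) = -88*((42*0)*(-3) - 138) = -88*(0*(-3) - 138) = -88*(0 - 138) = -88*(-138) = 12144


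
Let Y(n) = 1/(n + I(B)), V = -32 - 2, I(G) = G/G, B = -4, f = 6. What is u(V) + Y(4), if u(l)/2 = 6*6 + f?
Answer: 421/5 ≈ 84.200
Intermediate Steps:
I(G) = 1
V = -34
Y(n) = 1/(1 + n) (Y(n) = 1/(n + 1) = 1/(1 + n))
u(l) = 84 (u(l) = 2*(6*6 + 6) = 2*(36 + 6) = 2*42 = 84)
u(V) + Y(4) = 84 + 1/(1 + 4) = 84 + 1/5 = 421/5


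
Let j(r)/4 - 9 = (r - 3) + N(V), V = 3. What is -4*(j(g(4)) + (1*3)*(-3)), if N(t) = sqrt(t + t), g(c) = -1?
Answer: -44 - 16*sqrt(6) ≈ -83.192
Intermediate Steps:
N(t) = sqrt(2)*sqrt(t) (N(t) = sqrt(2*t) = sqrt(2)*sqrt(t))
j(r) = 24 + 4*r + 4*sqrt(6) (j(r) = 36 + 4*((r - 3) + sqrt(2)*sqrt(3)) = 36 + 4*((-3 + r) + sqrt(6)) = 36 + 4*(-3 + r + sqrt(6)) = 36 + (-12 + 4*r + 4*sqrt(6)) = 24 + 4*r + 4*sqrt(6))
-4*(j(g(4)) + (1*3)*(-3)) = -4*((24 + 4*(-1) + 4*sqrt(6)) + (1*3)*(-3)) = -4*((24 - 4 + 4*sqrt(6)) + 3*(-3)) = -4*((20 + 4*sqrt(6)) - 9) = -4*(11 + 4*sqrt(6)) = -44 - 16*sqrt(6)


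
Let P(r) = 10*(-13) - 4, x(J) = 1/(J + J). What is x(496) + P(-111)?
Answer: -132927/992 ≈ -134.00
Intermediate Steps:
x(J) = 1/(2*J)
P(r) = -134 (P(r) = -130 - 4 = -134)
x(496) + P(-111) = (½)/496 - 134 = (½)*(1/496) - 134 = 1/992 - 134 = -132927/992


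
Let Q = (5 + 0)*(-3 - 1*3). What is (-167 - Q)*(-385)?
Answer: 52745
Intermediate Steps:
Q = -30 (Q = 5*(-3 - 3) = 5*(-6) = -30)
(-167 - Q)*(-385) = (-167 - 1*(-30))*(-385) = (-167 + 30)*(-385) = -137*(-385) = 52745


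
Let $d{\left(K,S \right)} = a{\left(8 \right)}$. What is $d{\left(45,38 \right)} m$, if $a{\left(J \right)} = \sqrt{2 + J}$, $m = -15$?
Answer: $- 15 \sqrt{10} \approx -47.434$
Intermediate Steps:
$d{\left(K,S \right)} = \sqrt{10}$ ($d{\left(K,S \right)} = \sqrt{2 + 8} = \sqrt{10}$)
$d{\left(45,38 \right)} m = \sqrt{10} \left(-15\right) = - 15 \sqrt{10}$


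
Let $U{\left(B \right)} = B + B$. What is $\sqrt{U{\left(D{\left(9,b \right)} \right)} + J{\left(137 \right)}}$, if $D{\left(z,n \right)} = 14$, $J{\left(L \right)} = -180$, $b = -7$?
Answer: $2 i \sqrt{38} \approx 12.329 i$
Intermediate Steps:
$U{\left(B \right)} = 2 B$
$\sqrt{U{\left(D{\left(9,b \right)} \right)} + J{\left(137 \right)}} = \sqrt{2 \cdot 14 - 180} = \sqrt{28 - 180} = \sqrt{-152} = 2 i \sqrt{38}$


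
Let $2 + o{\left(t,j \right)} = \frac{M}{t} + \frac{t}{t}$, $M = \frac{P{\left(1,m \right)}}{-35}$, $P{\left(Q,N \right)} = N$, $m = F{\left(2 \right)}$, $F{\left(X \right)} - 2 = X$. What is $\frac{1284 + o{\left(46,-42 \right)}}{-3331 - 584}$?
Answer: $- \frac{114757}{350175} \approx -0.32771$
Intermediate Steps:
$F{\left(X \right)} = 2 + X$
$m = 4$ ($m = 2 + 2 = 4$)
$M = - \frac{4}{35}$ ($M = \frac{4}{-35} = 4 \left(- \frac{1}{35}\right) = - \frac{4}{35} \approx -0.11429$)
$o{\left(t,j \right)} = -1 - \frac{4}{35 t}$ ($o{\left(t,j \right)} = -2 - \left(\frac{4}{35 t} - \frac{t}{t}\right) = -2 + \left(- \frac{4}{35 t} + 1\right) = -2 + \left(1 - \frac{4}{35 t}\right) = -1 - \frac{4}{35 t}$)
$\frac{1284 + o{\left(46,-42 \right)}}{-3331 - 584} = \frac{1284 + \frac{- \frac{4}{35} - 46}{46}}{-3331 - 584} = \frac{1284 + \frac{- \frac{4}{35} - 46}{46}}{-3915} = \left(1284 + \frac{1}{46} \left(- \frac{1614}{35}\right)\right) \left(- \frac{1}{3915}\right) = \left(1284 - \frac{807}{805}\right) \left(- \frac{1}{3915}\right) = \frac{1032813}{805} \left(- \frac{1}{3915}\right) = - \frac{114757}{350175}$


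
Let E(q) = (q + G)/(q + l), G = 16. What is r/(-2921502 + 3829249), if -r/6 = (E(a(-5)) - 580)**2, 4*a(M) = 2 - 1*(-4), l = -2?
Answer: -2269350/907747 ≈ -2.5000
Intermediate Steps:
a(M) = 3/2 (a(M) = (2 - 1*(-4))/4 = (2 + 4)/4 = (1/4)*6 = 3/2)
E(q) = (16 + q)/(-2 + q) (E(q) = (q + 16)/(q - 2) = (16 + q)/(-2 + q))
r = -2269350 (r = -6*((16 + 3/2)/(-2 + 3/2) - 580)**2 = -6*((35/2)/(-1/2) - 580)**2 = -6*(-2*35/2 - 580)**2 = -6*(-35 - 580)**2 = -6*(-615)**2 = -6*378225 = -2269350)
r/(-2921502 + 3829249) = -2269350/(-2921502 + 3829249) = -2269350/907747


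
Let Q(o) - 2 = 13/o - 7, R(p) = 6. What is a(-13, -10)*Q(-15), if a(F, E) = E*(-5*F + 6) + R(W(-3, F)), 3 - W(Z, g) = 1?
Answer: 61952/15 ≈ 4130.1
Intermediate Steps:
W(Z, g) = 2 (W(Z, g) = 3 - 1*1 = 3 - 1 = 2)
Q(o) = -5 + 13/o (Q(o) = 2 + (13/o - 7) = 2 + (-7 + 13/o) = -5 + 13/o)
a(F, E) = 6 + E*(6 - 5*F) (a(F, E) = E*(-5*F + 6) + 6 = E*(6 - 5*F) + 6 = 6 + E*(6 - 5*F))
a(-13, -10)*Q(-15) = (6 + 6*(-10) - 5*(-10)*(-13))*(-5 + 13/(-15)) = (6 - 60 - 650)*(-5 + 13*(-1/15)) = -704*(-5 - 13/15) = -704*(-88/15) = 61952/15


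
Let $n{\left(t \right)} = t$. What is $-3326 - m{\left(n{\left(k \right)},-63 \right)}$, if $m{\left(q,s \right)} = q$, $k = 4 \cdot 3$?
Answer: $-3338$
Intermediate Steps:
$k = 12$
$-3326 - m{\left(n{\left(k \right)},-63 \right)} = -3326 - 12 = -3338$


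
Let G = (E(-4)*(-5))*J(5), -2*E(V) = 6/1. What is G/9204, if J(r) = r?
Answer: 25/3068 ≈ 0.0081486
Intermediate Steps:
E(V) = -3 (E(V) = -3/1 = -3)
G = 75 (G = -3*(-5)*5 = 15*5 = 75)
G/9204 = 75/9204 = (1/9204)*75 = 25/3068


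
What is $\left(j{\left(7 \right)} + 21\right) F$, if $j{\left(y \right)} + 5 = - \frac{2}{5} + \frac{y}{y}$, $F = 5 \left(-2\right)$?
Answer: $-166$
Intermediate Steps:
$F = -10$
$j{\left(y \right)} = - \frac{22}{5}$ ($j{\left(y \right)} = -5 + \left(- \frac{2}{5} + \frac{y}{y}\right) = -5 + \left(\left(-2\right) \frac{1}{5} + 1\right) = -5 + \left(- \frac{2}{5} + 1\right) = -5 + \frac{3}{5} = - \frac{22}{5}$)
$\left(j{\left(7 \right)} + 21\right) F = \left(- \frac{22}{5} + 21\right) \left(-10\right) = \frac{83}{5} \left(-10\right) = -166$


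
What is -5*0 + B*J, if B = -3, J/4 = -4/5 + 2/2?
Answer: -12/5 ≈ -2.4000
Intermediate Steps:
J = 4/5 (J = 4*(-4/5 + 2/2) = 4*(-4*1/5 + 2*(1/2)) = 4*(-4/5 + 1) = 4*(1/5) = 4/5 ≈ 0.80000)
-5*0 + B*J = -5*0 - 3*4/5 = 0 - 12/5 = -12/5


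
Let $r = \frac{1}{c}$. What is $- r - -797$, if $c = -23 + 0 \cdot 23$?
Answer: $\frac{18332}{23} \approx 797.04$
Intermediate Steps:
$c = -23$ ($c = -23 + 0 = -23$)
$r = - \frac{1}{23}$ ($r = \frac{1}{-23} = - \frac{1}{23} \approx -0.043478$)
$- r - -797 = \left(-1\right) \left(- \frac{1}{23}\right) - -797 = \frac{1}{23} + 797 = \frac{18332}{23}$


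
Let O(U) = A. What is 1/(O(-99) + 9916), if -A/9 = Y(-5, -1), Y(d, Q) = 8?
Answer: 1/9844 ≈ 0.00010158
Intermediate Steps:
A = -72 (A = -9*8 = -72)
O(U) = -72
1/(O(-99) + 9916) = 1/(-72 + 9916) = 1/9844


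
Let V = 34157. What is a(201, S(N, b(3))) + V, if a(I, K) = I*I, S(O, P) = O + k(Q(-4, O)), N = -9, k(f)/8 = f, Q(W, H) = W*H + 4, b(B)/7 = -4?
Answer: 74558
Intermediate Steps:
b(B) = -28 (b(B) = 7*(-4) = -28)
Q(W, H) = 4 + H*W (Q(W, H) = H*W + 4 = 4 + H*W)
k(f) = 8*f
S(O, P) = 32 - 31*O (S(O, P) = O + 8*(4 + O*(-4)) = O + 8*(4 - 4*O) = O + (32 - 32*O) = 32 - 31*O)
a(I, K) = I**2
a(201, S(N, b(3))) + V = 201**2 + 34157 = 40401 + 34157 = 74558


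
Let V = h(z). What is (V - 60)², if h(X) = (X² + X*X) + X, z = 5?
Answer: 25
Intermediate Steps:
h(X) = X + 2*X² (h(X) = (X² + X²) + X = 2*X² + X = X + 2*X²)
V = 55 (V = 5*(1 + 2*5) = 5*(1 + 10) = 5*11 = 55)
(V - 60)² = (55 - 60)² = (-5)² = 25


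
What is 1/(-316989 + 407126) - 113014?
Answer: -10186742917/90137 ≈ -1.1301e+5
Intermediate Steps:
1/(-316989 + 407126) - 113014 = 1/90137 - 113014 = -10186742917/90137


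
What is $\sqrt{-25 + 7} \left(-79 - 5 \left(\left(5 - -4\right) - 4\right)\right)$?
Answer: $- 312 i \sqrt{2} \approx - 441.23 i$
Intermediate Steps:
$\sqrt{-25 + 7} \left(-79 - 5 \left(\left(5 - -4\right) - 4\right)\right) = \sqrt{-18} \left(-79 - 5 \left(\left(5 + 4\right) - 4\right)\right) = 3 i \sqrt{2} \left(-79 - 5 \left(9 - 4\right)\right) = 3 i \sqrt{2} \left(-79 - 25\right) = 3 i \sqrt{2} \left(-104\right) = - 312 i \sqrt{2}$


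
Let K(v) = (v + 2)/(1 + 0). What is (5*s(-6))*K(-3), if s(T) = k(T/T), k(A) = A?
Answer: -5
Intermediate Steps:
s(T) = 1 (s(T) = T/T = 1)
K(v) = 2 + v (K(v) = (2 + v)/1 = (2 + v)*1 = 2 + v)
(5*s(-6))*K(-3) = (5*1)*(2 - 3) = 5*(-1) = -5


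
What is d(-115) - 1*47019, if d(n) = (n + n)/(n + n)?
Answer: -47018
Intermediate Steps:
d(n) = 1 (d(n) = (2*n)/((2*n)) = (2*n)*(1/(2*n)) = 1)
d(-115) - 1*47019 = 1 - 1*47019 = 1 - 47019 = -47018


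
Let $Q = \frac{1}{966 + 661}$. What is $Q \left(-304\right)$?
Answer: $- \frac{304}{1627} \approx -0.18685$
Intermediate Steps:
$Q = \frac{1}{1627} \approx 0.00061463$
$Q \left(-304\right) = \frac{1}{1627} \left(-304\right) = - \frac{304}{1627}$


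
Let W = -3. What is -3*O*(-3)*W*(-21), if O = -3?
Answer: -1701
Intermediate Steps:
-3*O*(-3)*W*(-21) = -3*(-3*(-3))*(-3)*(-21) = -27*(-3)*(-21) = -3*(-27)*(-21) = 81*(-21) = -1701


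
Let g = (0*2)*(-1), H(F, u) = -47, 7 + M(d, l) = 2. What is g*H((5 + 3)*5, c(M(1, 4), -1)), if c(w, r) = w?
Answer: 0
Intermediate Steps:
M(d, l) = -5 (M(d, l) = -7 + 2 = -5)
g = 0 (g = 0*(-1) = 0)
g*H((5 + 3)*5, c(M(1, 4), -1)) = 0*(-47) = 0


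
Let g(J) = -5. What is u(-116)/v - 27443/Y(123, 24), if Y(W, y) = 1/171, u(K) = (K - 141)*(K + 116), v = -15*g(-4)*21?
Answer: -4692753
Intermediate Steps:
v = 1575 (v = -15*(-5)*21 = 75*21 = 1575)
u(K) = (-141 + K)*(116 + K)
Y(W, y) = 1/171
u(-116)/v - 27443/Y(123, 24) = (-16356 + (-116)² - 25*(-116))/1575 - 27443/1/171 = (-16356 + 13456 + 2900)*(1/1575) - 27443*171 = 0*(1/1575) - 4692753 = 0 - 4692753 = -4692753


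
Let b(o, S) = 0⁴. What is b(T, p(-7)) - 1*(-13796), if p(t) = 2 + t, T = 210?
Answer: 13796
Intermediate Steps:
b(o, S) = 0
b(T, p(-7)) - 1*(-13796) = 0 - 1*(-13796) = 0 + 13796 = 13796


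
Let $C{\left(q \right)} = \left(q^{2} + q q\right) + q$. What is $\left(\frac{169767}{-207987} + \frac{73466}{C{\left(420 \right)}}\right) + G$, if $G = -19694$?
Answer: $- \frac{18549585980461}{941861130} \approx -19695.0$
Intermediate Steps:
$C{\left(q \right)} = q + 2 q^{2}$ ($C{\left(q \right)} = \left(q^{2} + q^{2}\right) + q = 2 q^{2} + q = q + 2 q^{2}$)
$\left(\frac{169767}{-207987} + \frac{73466}{C{\left(420 \right)}}\right) + G = \left(\frac{169767}{-207987} + \frac{73466}{420 \left(1 + 2 \cdot 420\right)}\right) - 19694 = \left(169767 \left(- \frac{1}{207987}\right) + \frac{73466}{420 \left(1 + 840\right)}\right) - 19694 = \left(- \frac{4353}{5333} + \frac{73466}{420 \cdot 841}\right) - 19694 = \left(- \frac{4353}{5333} + \frac{73466}{353220}\right) - 19694 = \left(- \frac{4353}{5333} + 73466 \cdot \frac{1}{353220}\right) - 19694 = \left(- \frac{4353}{5333} + \frac{36733}{176610}\right) - 19694 = - \frac{572886241}{941861130} - 19694 = - \frac{18549585980461}{941861130}$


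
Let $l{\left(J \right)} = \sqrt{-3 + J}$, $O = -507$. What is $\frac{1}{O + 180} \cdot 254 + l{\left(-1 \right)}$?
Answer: $- \frac{254}{327} + 2 i \approx -0.77676 + 2.0 i$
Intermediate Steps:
$\frac{1}{O + 180} \cdot 254 + l{\left(-1 \right)} = \frac{1}{-507 + 180} \cdot 254 + \sqrt{-3 - 1} = \frac{1}{-327} \cdot 254 + \sqrt{-4} = \left(- \frac{1}{327}\right) 254 + 2 i = - \frac{254}{327} + 2 i$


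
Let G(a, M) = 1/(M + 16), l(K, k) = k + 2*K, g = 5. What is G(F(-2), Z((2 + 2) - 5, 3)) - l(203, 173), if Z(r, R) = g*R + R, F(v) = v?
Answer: -19685/34 ≈ -578.97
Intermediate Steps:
Z(r, R) = 6*R (Z(r, R) = 5*R + R = 6*R)
G(a, M) = 1/(16 + M)
G(F(-2), Z((2 + 2) - 5, 3)) - l(203, 173) = 1/(16 + 6*3) - (173 + 2*203) = 1/(16 + 18) - (173 + 406) = 1/34 - 1*579 = 1/34 - 579 = -19685/34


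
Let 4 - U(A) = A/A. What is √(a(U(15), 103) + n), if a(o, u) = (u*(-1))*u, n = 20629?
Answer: 2*√2505 ≈ 100.10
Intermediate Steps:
U(A) = 3 (U(A) = 4 - A/A = 4 - 1*1 = 4 - 1 = 3)
a(o, u) = -u² (a(o, u) = (-u)*u = -u²)
√(a(U(15), 103) + n) = √(-1*103² + 20629) = √(-1*10609 + 20629) = √(-10609 + 20629) = √10020 = 2*√2505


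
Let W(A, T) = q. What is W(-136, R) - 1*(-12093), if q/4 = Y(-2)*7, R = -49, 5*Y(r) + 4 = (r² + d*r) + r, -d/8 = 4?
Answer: 62201/5 ≈ 12440.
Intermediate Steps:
d = -32 (d = -8*4 = -32)
Y(r) = -⅘ - 31*r/5 + r²/5 (Y(r) = -⅘ + ((r² - 32*r) + r)/5 = -⅘ + (r² - 31*r)/5 = -⅘ + (-31*r/5 + r²/5) = -⅘ - 31*r/5 + r²/5)
q = 1736/5 (q = 4*((-⅘ - 31/5*(-2) + (⅕)*(-2)²)*7) = 4*((-⅘ + 62/5 + (⅕)*4)*7) = 4*((-⅘ + 62/5 + ⅘)*7) = 4*((62/5)*7) = 4*(434/5) = 1736/5 ≈ 347.20)
W(A, T) = 1736/5
W(-136, R) - 1*(-12093) = 1736/5 - 1*(-12093) = 1736/5 + 12093 = 62201/5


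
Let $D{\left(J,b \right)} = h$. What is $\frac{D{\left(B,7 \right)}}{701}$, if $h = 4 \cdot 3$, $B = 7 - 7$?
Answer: $\frac{12}{701} \approx 0.017118$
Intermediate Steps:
$B = 0$
$h = 12$
$D{\left(J,b \right)} = 12$
$\frac{D{\left(B,7 \right)}}{701} = \frac{12}{701}$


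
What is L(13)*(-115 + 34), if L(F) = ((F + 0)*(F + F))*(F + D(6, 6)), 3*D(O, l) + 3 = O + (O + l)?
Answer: -492804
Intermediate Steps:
D(O, l) = -1 + l/3 + 2*O/3 (D(O, l) = -1 + (O + (O + l))/3 = -1 + (l + 2*O)/3 = -1 + (l/3 + 2*O/3) = -1 + l/3 + 2*O/3)
L(F) = 2*F²*(5 + F) (L(F) = ((F + 0)*(F + F))*(F + (-1 + (⅓)*6 + (⅔)*6)) = (F*(2*F))*(F + (-1 + 2 + 4)) = (2*F²)*(F + 5) = (2*F²)*(5 + F) = 2*F²*(5 + F))
L(13)*(-115 + 34) = (2*13²*(5 + 13))*(-115 + 34) = (2*169*18)*(-81) = 6084*(-81) = -492804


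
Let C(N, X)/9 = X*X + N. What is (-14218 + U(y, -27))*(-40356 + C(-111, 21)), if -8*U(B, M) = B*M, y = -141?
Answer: 2197380843/4 ≈ 5.4935e+8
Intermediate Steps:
C(N, X) = 9*N + 9*X**2 (C(N, X) = 9*(X*X + N) = 9*(X**2 + N) = 9*(N + X**2) = 9*N + 9*X**2)
U(B, M) = -B*M/8
(-14218 + U(y, -27))*(-40356 + C(-111, 21)) = (-14218 - 1/8*(-141)*(-27))*(-40356 + (9*(-111) + 9*21**2)) = (-14218 - 3807/8)*(-40356 + (-999 + 9*441)) = -117551*(-40356 + (-999 + 3969))/8 = -117551*(-40356 + 2970)/8 = -117551/8*(-37386) = 2197380843/4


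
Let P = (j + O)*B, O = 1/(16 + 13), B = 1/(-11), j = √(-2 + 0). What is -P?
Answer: 1/319 + I*√2/11 ≈ 0.0031348 + 0.12856*I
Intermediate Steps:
j = I*√2 (j = √(-2) = I*√2 ≈ 1.4142*I)
B = -1/11 (B = 1*(-1/11) = -1/11 ≈ -0.090909)
O = 1/29 ≈ 0.034483
P = -1/319 - I*√2/11 (P = (I*√2 + 1/29)*(-1/11) = (1/29 + I*√2)*(-1/11) = -1/319 - I*√2/11 ≈ -0.0031348 - 0.12856*I)
-P = -(-1/319 - I*√2/11) = 1/319 + I*√2/11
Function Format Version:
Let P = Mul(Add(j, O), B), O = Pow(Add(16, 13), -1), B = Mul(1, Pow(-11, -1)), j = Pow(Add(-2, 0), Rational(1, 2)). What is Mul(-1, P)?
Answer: Add(Rational(1, 319), Mul(Rational(1, 11), I, Pow(2, Rational(1, 2)))) ≈ Add(0.0031348, Mul(0.12856, I))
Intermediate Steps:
j = Mul(I, Pow(2, Rational(1, 2))) (j = Pow(-2, Rational(1, 2)) = Mul(I, Pow(2, Rational(1, 2))) ≈ Mul(1.4142, I))
B = Rational(-1, 11) (B = Mul(1, Rational(-1, 11)) = Rational(-1, 11) ≈ -0.090909)
O = Rational(1, 29) (O = Pow(29, -1) = Rational(1, 29) ≈ 0.034483)
P = Add(Rational(-1, 319), Mul(Rational(-1, 11), I, Pow(2, Rational(1, 2)))) (P = Mul(Add(Mul(I, Pow(2, Rational(1, 2))), Rational(1, 29)), Rational(-1, 11)) = Mul(Add(Rational(1, 29), Mul(I, Pow(2, Rational(1, 2)))), Rational(-1, 11)) = Add(Rational(-1, 319), Mul(Rational(-1, 11), I, Pow(2, Rational(1, 2)))) ≈ Add(-0.0031348, Mul(-0.12856, I)))
Mul(-1, P) = Mul(-1, Add(Rational(-1, 319), Mul(Rational(-1, 11), I, Pow(2, Rational(1, 2))))) = Add(Rational(1, 319), Mul(Rational(1, 11), I, Pow(2, Rational(1, 2))))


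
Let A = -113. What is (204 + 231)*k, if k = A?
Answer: -49155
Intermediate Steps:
k = -113
(204 + 231)*k = (204 + 231)*(-113) = 435*(-113) = -49155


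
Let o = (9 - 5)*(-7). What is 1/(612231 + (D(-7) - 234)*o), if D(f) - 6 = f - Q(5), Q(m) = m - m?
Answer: 1/618811 ≈ 1.6160e-6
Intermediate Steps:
Q(m) = 0
D(f) = 6 + f (D(f) = 6 + (f - 1*0) = 6 + (f + 0) = 6 + f)
o = -28 (o = 4*(-7) = -28)
1/(612231 + (D(-7) - 234)*o) = 1/(612231 + ((6 - 7) - 234)*(-28)) = 1/(612231 + (-1 - 234)*(-28)) = 1/(612231 - 235*(-28)) = 1/(612231 + 6580) = 1/618811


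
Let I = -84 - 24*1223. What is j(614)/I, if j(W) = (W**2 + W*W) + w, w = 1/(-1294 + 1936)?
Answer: -44005715/1717992 ≈ -25.615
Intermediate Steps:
w = 1/642 ≈ 0.0015576
j(W) = 1/642 + 2*W**2 (j(W) = (W**2 + W*W) + 1/642 = (W**2 + W**2) + 1/642 = 2*W**2 + 1/642 = 1/642 + 2*W**2)
I = -29436 (I = -84 - 29352 = -29436)
j(614)/I = (1/642 + 2*614**2)/(-29436) = (1/642 + 2*376996)*(-1/29436) = (1/642 + 753992)*(-1/29436) = (484062865/642)*(-1/29436) = -44005715/1717992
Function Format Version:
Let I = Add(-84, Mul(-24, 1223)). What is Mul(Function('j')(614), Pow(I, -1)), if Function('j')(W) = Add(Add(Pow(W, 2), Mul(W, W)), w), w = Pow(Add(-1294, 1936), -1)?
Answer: Rational(-44005715, 1717992) ≈ -25.615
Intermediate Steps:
w = Rational(1, 642) (w = Pow(642, -1) = Rational(1, 642) ≈ 0.0015576)
Function('j')(W) = Add(Rational(1, 642), Mul(2, Pow(W, 2))) (Function('j')(W) = Add(Add(Pow(W, 2), Mul(W, W)), Rational(1, 642)) = Add(Add(Pow(W, 2), Pow(W, 2)), Rational(1, 642)) = Add(Mul(2, Pow(W, 2)), Rational(1, 642)) = Add(Rational(1, 642), Mul(2, Pow(W, 2))))
I = -29436 (I = Add(-84, -29352) = -29436)
Mul(Function('j')(614), Pow(I, -1)) = Mul(Add(Rational(1, 642), Mul(2, Pow(614, 2))), Pow(-29436, -1)) = Mul(Add(Rational(1, 642), Mul(2, 376996)), Rational(-1, 29436)) = Mul(Add(Rational(1, 642), 753992), Rational(-1, 29436)) = Mul(Rational(484062865, 642), Rational(-1, 29436)) = Rational(-44005715, 1717992)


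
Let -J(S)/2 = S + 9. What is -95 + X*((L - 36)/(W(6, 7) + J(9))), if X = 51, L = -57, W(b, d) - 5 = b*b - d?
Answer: 4553/2 ≈ 2276.5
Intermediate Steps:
J(S) = -18 - 2*S (J(S) = -2*(S + 9) = -2*(9 + S) = -18 - 2*S)
W(b, d) = 5 + b**2 - d (W(b, d) = 5 + (b*b - d) = 5 + (b**2 - d) = 5 + b**2 - d)
-95 + X*((L - 36)/(W(6, 7) + J(9))) = -95 + 51*((-57 - 36)/((5 + 6**2 - 1*7) + (-18 - 2*9))) = -95 + 51*(-93/((5 + 36 - 7) + (-18 - 18))) = -95 + 51*(-93/(34 - 36)) = -95 + 51*(-93/(-2)) = -95 + 51*(-93*(-1/2)) = -95 + 51*(93/2) = -95 + 4743/2 = 4553/2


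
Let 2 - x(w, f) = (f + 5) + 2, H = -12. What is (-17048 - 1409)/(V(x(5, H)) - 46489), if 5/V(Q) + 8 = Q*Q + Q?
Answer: 885936/2231467 ≈ 0.39702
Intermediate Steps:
x(w, f) = -5 - f (x(w, f) = 2 - ((f + 5) + 2) = 2 - ((5 + f) + 2) = 2 - (7 + f) = 2 + (-7 - f) = -5 - f)
V(Q) = 5/(-8 + Q + Q**2) (V(Q) = 5/(-8 + (Q*Q + Q)) = 5/(-8 + (Q**2 + Q)) = 5/(-8 + (Q + Q**2)) = 5/(-8 + Q + Q**2))
(-17048 - 1409)/(V(x(5, H)) - 46489) = (-17048 - 1409)/(5/(-8 + (-5 - 1*(-12)) + (-5 - 1*(-12))**2) - 46489) = -18457/(5/(-8 + (-5 + 12) + (-5 + 12)**2) - 46489) = -18457/(5/(-8 + 7 + 7**2) - 46489) = -18457/(5/(-8 + 7 + 49) - 46489) = -18457/(5/48 - 46489) = -18457/(-2231467/48) = -18457*(-48/2231467) = 885936/2231467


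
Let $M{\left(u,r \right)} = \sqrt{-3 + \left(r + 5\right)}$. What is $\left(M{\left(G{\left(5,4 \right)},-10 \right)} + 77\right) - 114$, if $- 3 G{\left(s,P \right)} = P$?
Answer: $-37 + 2 i \sqrt{2} \approx -37.0 + 2.8284 i$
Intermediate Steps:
$G{\left(s,P \right)} = - \frac{P}{3}$
$M{\left(u,r \right)} = \sqrt{2 + r}$ ($M{\left(u,r \right)} = \sqrt{-3 + \left(5 + r\right)} = \sqrt{2 + r}$)
$\left(M{\left(G{\left(5,4 \right)},-10 \right)} + 77\right) - 114 = \left(\sqrt{2 - 10} + 77\right) - 114 = \left(\sqrt{-8} + 77\right) - 114 = \left(2 i \sqrt{2} + 77\right) - 114 = \left(77 + 2 i \sqrt{2}\right) - 114 = -37 + 2 i \sqrt{2}$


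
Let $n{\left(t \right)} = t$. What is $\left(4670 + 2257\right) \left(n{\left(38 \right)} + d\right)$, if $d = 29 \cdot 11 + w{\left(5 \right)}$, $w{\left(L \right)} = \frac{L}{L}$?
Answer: $2479866$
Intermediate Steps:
$w{\left(L \right)} = 1$
$d = 320$ ($d = 29 \cdot 11 + 1 = 319 + 1 = 320$)
$\left(4670 + 2257\right) \left(n{\left(38 \right)} + d\right) = \left(4670 + 2257\right) \left(38 + 320\right) = 6927 \cdot 358 = 2479866$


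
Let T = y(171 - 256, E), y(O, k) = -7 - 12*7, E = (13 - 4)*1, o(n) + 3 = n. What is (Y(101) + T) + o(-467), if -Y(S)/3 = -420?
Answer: 699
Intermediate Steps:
o(n) = -3 + n
E = 9 (E = 9*1 = 9)
Y(S) = 1260 (Y(S) = -3*(-420) = 1260)
y(O, k) = -91 (y(O, k) = -7 - 84 = -91)
T = -91
(Y(101) + T) + o(-467) = (1260 - 91) + (-3 - 467) = 1169 - 470 = 699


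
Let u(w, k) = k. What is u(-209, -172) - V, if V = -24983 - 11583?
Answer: 36394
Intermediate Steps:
V = -36566
u(-209, -172) - V = -172 - 1*(-36566) = -172 + 36566 = 36394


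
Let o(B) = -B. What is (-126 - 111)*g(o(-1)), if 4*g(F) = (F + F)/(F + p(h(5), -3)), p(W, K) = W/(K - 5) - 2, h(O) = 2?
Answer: 474/5 ≈ 94.800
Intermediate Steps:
p(W, K) = -2 + W/(-5 + K) (p(W, K) = W/(-5 + K) - 2 = -2 + W/(-5 + K))
g(F) = F/(2*(-9/4 + F)) (g(F) = ((F + F)/(F + (10 + 2 - 2*(-3))/(-5 - 3)))/4 = ((2*F)/(F + (10 + 2 + 6)/(-8)))/4 = ((2*F)/(F - ⅛*18))/4 = ((2*F)/(F - 9/4))/4 = ((2*F)/(-9/4 + F))/4 = (2*F/(-9/4 + F))/4 = F/(2*(-9/4 + F)))
(-126 - 111)*g(o(-1)) = (-126 - 111)*(2*(-1*(-1))/(-9 + 4*(-1*(-1)))) = -474/(-9 + 4*1) = -474/(-9 + 4) = -474/(-5) = -474*(-1)/5 = -237*(-⅖) = 474/5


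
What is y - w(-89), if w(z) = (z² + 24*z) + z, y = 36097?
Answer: 30401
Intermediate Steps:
w(z) = z² + 25*z
y - w(-89) = 36097 - (-89)*(25 - 89) = 36097 - (-89)*(-64) = 36097 - 1*5696 = 36097 - 5696 = 30401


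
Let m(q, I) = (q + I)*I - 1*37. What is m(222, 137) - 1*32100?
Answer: 17046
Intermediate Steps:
m(q, I) = -37 + I*(I + q) (m(q, I) = (I + q)*I - 37 = I*(I + q) - 37 = -37 + I*(I + q))
m(222, 137) - 1*32100 = (-37 + 137² + 137*222) - 1*32100 = (-37 + 18769 + 30414) - 32100 = 49146 - 32100 = 17046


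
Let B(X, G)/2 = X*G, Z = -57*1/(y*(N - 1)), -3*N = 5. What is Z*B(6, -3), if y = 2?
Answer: -1539/4 ≈ -384.75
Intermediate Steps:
N = -5/3 (N = -⅓*5 = -5/3 ≈ -1.6667)
Z = 171/16 (Z = -57*1/(2*(-5/3 - 1)) = -57/(2*(-8/3)) = -57/(-16/3) = -57*(-3/16) = 171/16 ≈ 10.688)
B(X, G) = 2*G*X (B(X, G) = 2*(X*G) = 2*(G*X) = 2*G*X)
Z*B(6, -3) = 171*(2*(-3)*6)/16 = (171/16)*(-36) = -1539/4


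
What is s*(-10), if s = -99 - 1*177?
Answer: 2760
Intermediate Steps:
s = -276 (s = -99 - 177 = -276)
s*(-10) = -276*(-10) = 2760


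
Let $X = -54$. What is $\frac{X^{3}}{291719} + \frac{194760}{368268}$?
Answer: $- \frac{97813326}{8952564391} \approx -0.010926$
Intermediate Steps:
$\frac{X^{3}}{291719} + \frac{194760}{368268} = \frac{\left(-54\right)^{3}}{291719} + \frac{194760}{368268} = \left(-157464\right) \frac{1}{291719} + 194760 \cdot \frac{1}{368268} = - \frac{157464}{291719} + \frac{16230}{30689} = - \frac{97813326}{8952564391}$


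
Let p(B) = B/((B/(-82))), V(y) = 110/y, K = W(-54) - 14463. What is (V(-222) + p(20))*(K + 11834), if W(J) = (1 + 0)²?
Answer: 8021532/37 ≈ 2.1680e+5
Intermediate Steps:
W(J) = 1 (W(J) = 1² = 1)
K = -14462 (K = 1 - 14463 = -14462)
p(B) = -82 (p(B) = B/((B*(-1/82))) = B/((-B/82)) = B*(-82/B) = -82)
(V(-222) + p(20))*(K + 11834) = (110/(-222) - 82)*(-14462 + 11834) = (110*(-1/222) - 82)*(-2628) = (-55/111 - 82)*(-2628) = -9157/111*(-2628) = 8021532/37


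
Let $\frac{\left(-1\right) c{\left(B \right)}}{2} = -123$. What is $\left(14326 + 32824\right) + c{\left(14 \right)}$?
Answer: $47396$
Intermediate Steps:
$c{\left(B \right)} = 246$ ($c{\left(B \right)} = \left(-2\right) \left(-123\right) = 246$)
$\left(14326 + 32824\right) + c{\left(14 \right)} = \left(14326 + 32824\right) + 246 = 47150 + 246 = 47396$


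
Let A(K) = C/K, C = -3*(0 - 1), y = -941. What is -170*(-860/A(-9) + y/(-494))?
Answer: -108414185/247 ≈ -4.3892e+5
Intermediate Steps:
C = 3 (C = -3*(-1) = 3)
A(K) = 3/K
-170*(-860/A(-9) + y/(-494)) = -170*(-860/(3/(-9)) - 941/(-494)) = -170*(-860/(3*(-⅑)) - 941*(-1/494)) = -170*(-860/(-⅓) + 941/494) = -170*(-860*(-3) + 941/494) = -170*(2580 + 941/494) = -170*1275461/494 = -108414185/247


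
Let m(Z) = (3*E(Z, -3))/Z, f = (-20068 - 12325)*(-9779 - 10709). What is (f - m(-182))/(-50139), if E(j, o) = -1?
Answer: -120787536685/9125298 ≈ -13237.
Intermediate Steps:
f = 663667784 (f = -32393*(-20488) = 663667784)
m(Z) = -3/Z (m(Z) = (3*(-1))/Z = -3/Z)
(f - m(-182))/(-50139) = (663667784 - (-3)/(-182))/(-50139) = (663667784 - (-3)*(-1)/182)*(-1/50139) = (663667784 - 1*3/182)*(-1/50139) = (663667784 - 3/182)*(-1/50139) = (120787536685/182)*(-1/50139) = -120787536685/9125298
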